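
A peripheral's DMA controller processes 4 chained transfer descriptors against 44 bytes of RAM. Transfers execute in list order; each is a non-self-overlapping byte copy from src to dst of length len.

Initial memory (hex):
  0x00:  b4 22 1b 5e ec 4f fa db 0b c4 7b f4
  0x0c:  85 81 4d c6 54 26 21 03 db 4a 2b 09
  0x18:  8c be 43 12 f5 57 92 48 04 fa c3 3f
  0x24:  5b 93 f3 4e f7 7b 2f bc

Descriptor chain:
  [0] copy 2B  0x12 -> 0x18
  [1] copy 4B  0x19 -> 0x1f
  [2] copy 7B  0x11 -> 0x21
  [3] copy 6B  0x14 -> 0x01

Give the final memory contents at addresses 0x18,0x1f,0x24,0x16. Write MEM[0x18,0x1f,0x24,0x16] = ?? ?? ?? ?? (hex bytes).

  after D0: wrote 2B at 0x18 = 2103
  after D1: wrote 4B at 0x1f = 034312f5
  after D2: wrote 7B at 0x21 = 262103db4a2b09
  after D3: wrote 6B at 0x01 = db4a2b092103
query mem[0x18]=0x21, mem[0x1f]=0x03, mem[0x24]=0xdb, mem[0x16]=0x2b

MEM[0x18,0x1f,0x24,0x16] = 21 03 db 2b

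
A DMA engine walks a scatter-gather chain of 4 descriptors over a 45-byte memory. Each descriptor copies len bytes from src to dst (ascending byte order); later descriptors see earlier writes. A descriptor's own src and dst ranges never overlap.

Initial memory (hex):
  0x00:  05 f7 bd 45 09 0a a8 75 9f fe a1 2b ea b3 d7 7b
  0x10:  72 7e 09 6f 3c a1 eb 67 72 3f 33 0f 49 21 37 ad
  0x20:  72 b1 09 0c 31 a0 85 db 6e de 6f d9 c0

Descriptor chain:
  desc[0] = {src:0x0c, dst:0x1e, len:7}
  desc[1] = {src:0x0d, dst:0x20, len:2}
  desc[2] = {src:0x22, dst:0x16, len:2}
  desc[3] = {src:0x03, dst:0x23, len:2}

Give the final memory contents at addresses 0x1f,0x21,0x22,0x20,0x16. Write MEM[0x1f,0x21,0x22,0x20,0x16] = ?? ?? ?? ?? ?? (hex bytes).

D0: mem[0x1e..0x24] <- [ea b3 d7 7b 72 7e 09]
D1: mem[0x20..0x21] <- [b3 d7]
D2: mem[0x16..0x17] <- [72 7e]
D3: mem[0x23..0x24] <- [45 09]
query mem[0x1f]=0xb3, mem[0x21]=0xd7, mem[0x22]=0x72, mem[0x20]=0xb3, mem[0x16]=0x72

MEM[0x1f,0x21,0x22,0x20,0x16] = b3 d7 72 b3 72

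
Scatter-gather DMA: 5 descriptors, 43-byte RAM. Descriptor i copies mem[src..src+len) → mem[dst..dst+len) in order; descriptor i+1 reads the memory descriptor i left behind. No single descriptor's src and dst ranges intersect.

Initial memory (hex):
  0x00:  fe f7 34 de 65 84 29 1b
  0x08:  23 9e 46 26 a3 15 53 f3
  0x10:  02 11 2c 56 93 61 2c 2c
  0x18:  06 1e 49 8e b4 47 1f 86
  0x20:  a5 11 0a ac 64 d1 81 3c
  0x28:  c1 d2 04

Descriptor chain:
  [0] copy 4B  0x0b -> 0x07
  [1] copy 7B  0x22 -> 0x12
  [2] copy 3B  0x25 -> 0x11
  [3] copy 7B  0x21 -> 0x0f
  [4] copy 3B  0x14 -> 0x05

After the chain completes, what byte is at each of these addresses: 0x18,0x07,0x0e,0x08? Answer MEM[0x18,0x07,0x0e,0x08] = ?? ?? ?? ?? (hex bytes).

MEM[0x18,0x07,0x0e,0x08] = c1 81 53 a3

  after D0: wrote 4B at 0x07 = 26a31553
  after D1: wrote 7B at 0x12 = 0aac64d1813cc1
  after D2: wrote 3B at 0x11 = d1813c
  after D3: wrote 7B at 0x0f = 110aac64d1813c
  after D4: wrote 3B at 0x05 = 813c81
query mem[0x18]=0xc1, mem[0x07]=0x81, mem[0x0e]=0x53, mem[0x08]=0xa3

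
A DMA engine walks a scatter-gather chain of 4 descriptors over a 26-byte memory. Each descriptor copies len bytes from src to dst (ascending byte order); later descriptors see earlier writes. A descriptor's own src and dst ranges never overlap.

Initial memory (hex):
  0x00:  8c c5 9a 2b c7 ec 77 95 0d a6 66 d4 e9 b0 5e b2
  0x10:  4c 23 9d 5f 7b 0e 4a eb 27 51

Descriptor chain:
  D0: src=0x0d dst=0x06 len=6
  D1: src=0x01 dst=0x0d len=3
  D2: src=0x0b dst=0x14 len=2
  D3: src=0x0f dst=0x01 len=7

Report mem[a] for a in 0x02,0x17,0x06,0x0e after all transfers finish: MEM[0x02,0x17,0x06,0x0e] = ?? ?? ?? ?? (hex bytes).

MEM[0x02,0x17,0x06,0x0e] = 4c eb 9d 9a

D0: mem[0x06..0x0b] <- [b0 5e b2 4c 23 9d]
D1: mem[0x0d..0x0f] <- [c5 9a 2b]
D2: mem[0x14..0x15] <- [9d e9]
D3: mem[0x01..0x07] <- [2b 4c 23 9d 5f 9d e9]
query mem[0x02]=0x4c, mem[0x17]=0xeb, mem[0x06]=0x9d, mem[0x0e]=0x9a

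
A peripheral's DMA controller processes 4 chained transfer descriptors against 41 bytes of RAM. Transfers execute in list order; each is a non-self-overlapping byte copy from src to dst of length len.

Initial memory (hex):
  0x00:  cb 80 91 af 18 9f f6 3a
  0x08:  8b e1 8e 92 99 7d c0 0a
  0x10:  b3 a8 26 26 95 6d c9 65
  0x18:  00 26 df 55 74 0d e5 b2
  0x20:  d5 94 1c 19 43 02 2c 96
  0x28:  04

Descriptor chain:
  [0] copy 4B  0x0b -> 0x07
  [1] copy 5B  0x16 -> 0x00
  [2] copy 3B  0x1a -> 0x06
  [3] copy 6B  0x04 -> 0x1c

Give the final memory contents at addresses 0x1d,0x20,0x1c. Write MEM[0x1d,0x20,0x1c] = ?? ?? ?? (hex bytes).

MEM[0x1d,0x20,0x1c] = 9f 74 df

[0] 0x0b->0x07 len=4 : 92 99 7d c0
[1] 0x16->0x00 len=5 : c9 65 00 26 df
[2] 0x1a->0x06 len=3 : df 55 74
[3] 0x04->0x1c len=6 : df 9f df 55 74 7d
query mem[0x1d]=0x9f, mem[0x20]=0x74, mem[0x1c]=0xdf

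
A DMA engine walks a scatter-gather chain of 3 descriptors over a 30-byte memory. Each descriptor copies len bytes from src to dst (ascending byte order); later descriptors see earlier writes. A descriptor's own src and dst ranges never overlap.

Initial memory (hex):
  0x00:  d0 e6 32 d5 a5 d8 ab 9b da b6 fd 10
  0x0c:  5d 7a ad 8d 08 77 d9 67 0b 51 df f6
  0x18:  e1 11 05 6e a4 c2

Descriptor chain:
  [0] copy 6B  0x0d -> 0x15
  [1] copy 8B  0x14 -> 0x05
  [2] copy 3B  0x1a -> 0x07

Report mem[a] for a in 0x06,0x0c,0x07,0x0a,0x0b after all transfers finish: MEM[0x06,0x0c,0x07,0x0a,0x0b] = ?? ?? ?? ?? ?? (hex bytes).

#0 dst[0x15+6] := {0x7a,0xad,0x8d,0x08,0x77,0xd9}
#1 dst[0x05+8] := {0x0b,0x7a,0xad,0x8d,0x08,0x77,0xd9,0x6e}
#2 dst[0x07+3] := {0xd9,0x6e,0xa4}
query mem[0x06]=0x7a, mem[0x0c]=0x6e, mem[0x07]=0xd9, mem[0x0a]=0x77, mem[0x0b]=0xd9

MEM[0x06,0x0c,0x07,0x0a,0x0b] = 7a 6e d9 77 d9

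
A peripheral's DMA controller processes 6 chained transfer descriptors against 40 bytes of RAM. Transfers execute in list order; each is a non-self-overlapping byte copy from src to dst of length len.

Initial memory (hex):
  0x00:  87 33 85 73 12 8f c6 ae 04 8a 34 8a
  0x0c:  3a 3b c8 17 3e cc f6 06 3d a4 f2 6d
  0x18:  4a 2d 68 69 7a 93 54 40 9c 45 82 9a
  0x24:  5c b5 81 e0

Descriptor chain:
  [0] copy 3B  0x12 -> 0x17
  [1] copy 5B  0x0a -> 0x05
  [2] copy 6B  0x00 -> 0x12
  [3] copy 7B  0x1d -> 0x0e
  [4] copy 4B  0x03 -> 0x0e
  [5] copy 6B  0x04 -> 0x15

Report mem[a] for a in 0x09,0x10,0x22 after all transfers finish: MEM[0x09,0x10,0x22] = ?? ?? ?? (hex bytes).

#0 dst[0x17+3] := {0xf6,0x06,0x3d}
#1 dst[0x05+5] := {0x34,0x8a,0x3a,0x3b,0xc8}
#2 dst[0x12+6] := {0x87,0x33,0x85,0x73,0x12,0x34}
#3 dst[0x0e+7] := {0x93,0x54,0x40,0x9c,0x45,0x82,0x9a}
#4 dst[0x0e+4] := {0x73,0x12,0x34,0x8a}
#5 dst[0x15+6] := {0x12,0x34,0x8a,0x3a,0x3b,0xc8}
query mem[0x09]=0xc8, mem[0x10]=0x34, mem[0x22]=0x82

MEM[0x09,0x10,0x22] = c8 34 82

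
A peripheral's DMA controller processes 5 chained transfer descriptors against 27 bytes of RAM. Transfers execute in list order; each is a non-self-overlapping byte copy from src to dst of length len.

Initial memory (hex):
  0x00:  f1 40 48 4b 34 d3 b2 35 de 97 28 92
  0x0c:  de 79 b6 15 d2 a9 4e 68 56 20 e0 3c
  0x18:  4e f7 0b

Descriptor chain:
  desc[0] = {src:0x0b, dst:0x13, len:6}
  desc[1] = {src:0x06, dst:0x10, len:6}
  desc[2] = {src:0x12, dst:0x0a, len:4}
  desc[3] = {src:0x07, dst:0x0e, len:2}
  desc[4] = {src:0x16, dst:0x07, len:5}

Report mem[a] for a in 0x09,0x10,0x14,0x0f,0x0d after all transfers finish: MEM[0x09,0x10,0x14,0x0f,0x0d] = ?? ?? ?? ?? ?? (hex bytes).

  after D0: wrote 6B at 0x13 = 92de79b615d2
  after D1: wrote 6B at 0x10 = b235de972892
  after D2: wrote 4B at 0x0a = de972892
  after D3: wrote 2B at 0x0e = 35de
  after D4: wrote 5B at 0x07 = b615d2f70b
query mem[0x09]=0xd2, mem[0x10]=0xb2, mem[0x14]=0x28, mem[0x0f]=0xde, mem[0x0d]=0x92

MEM[0x09,0x10,0x14,0x0f,0x0d] = d2 b2 28 de 92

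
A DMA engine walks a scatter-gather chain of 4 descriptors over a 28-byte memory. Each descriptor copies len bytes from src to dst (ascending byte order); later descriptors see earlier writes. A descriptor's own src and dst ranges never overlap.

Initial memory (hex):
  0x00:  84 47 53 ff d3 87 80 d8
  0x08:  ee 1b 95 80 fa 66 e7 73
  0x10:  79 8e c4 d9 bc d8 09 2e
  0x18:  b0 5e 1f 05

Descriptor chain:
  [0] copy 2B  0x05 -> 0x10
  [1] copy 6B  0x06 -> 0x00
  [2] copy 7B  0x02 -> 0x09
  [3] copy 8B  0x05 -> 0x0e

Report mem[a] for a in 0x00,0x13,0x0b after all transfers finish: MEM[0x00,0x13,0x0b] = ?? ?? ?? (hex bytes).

MEM[0x00,0x13,0x0b] = 80 1b 95

[0] 0x05->0x10 len=2 : 87 80
[1] 0x06->0x00 len=6 : 80 d8 ee 1b 95 80
[2] 0x02->0x09 len=7 : ee 1b 95 80 80 d8 ee
[3] 0x05->0x0e len=8 : 80 80 d8 ee ee 1b 95 80
query mem[0x00]=0x80, mem[0x13]=0x1b, mem[0x0b]=0x95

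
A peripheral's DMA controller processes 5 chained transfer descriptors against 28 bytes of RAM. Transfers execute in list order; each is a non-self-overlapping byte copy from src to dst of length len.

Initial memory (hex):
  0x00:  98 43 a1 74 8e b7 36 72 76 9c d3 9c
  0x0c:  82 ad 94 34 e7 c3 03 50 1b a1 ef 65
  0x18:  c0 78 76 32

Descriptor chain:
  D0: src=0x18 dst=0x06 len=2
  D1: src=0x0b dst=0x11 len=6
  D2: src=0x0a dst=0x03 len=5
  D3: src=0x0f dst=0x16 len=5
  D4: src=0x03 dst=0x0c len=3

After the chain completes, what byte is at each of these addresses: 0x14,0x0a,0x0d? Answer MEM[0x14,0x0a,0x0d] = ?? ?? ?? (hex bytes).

MEM[0x14,0x0a,0x0d] = 94 d3 9c

D0: mem[0x06..0x07] <- [c0 78]
D1: mem[0x11..0x16] <- [9c 82 ad 94 34 e7]
D2: mem[0x03..0x07] <- [d3 9c 82 ad 94]
D3: mem[0x16..0x1a] <- [34 e7 9c 82 ad]
D4: mem[0x0c..0x0e] <- [d3 9c 82]
query mem[0x14]=0x94, mem[0x0a]=0xd3, mem[0x0d]=0x9c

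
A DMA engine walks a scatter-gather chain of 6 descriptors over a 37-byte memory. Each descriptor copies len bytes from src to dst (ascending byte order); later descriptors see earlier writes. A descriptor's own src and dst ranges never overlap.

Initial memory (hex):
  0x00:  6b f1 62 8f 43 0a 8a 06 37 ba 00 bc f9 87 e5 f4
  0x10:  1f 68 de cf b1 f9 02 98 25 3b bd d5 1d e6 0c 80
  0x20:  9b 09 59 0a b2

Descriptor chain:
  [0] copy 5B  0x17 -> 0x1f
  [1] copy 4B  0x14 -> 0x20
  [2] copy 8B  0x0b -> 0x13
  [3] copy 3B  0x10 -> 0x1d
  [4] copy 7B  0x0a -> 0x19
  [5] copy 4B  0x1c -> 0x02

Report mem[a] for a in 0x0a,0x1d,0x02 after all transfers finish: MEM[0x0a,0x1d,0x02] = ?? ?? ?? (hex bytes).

D0: mem[0x1f..0x23] <- [98 25 3b bd d5]
D1: mem[0x20..0x23] <- [b1 f9 02 98]
D2: mem[0x13..0x1a] <- [bc f9 87 e5 f4 1f 68 de]
D3: mem[0x1d..0x1f] <- [1f 68 de]
D4: mem[0x19..0x1f] <- [00 bc f9 87 e5 f4 1f]
D5: mem[0x02..0x05] <- [87 e5 f4 1f]
query mem[0x0a]=0x00, mem[0x1d]=0xe5, mem[0x02]=0x87

MEM[0x0a,0x1d,0x02] = 00 e5 87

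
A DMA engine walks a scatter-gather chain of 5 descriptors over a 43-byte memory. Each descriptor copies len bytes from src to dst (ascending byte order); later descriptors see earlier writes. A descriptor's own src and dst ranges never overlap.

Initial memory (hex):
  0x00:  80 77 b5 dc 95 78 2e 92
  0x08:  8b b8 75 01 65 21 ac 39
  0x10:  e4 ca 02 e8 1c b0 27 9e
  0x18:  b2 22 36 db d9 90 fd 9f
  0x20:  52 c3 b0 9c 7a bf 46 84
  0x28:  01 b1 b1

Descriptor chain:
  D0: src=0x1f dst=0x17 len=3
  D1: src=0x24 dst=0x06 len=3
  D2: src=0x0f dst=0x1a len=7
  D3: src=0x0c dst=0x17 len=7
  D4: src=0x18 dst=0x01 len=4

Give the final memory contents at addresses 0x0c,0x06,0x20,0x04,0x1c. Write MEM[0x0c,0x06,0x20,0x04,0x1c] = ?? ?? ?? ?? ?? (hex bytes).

#0 dst[0x17+3] := {0x9f,0x52,0xc3}
#1 dst[0x06+3] := {0x7a,0xbf,0x46}
#2 dst[0x1a+7] := {0x39,0xe4,0xca,0x02,0xe8,0x1c,0xb0}
#3 dst[0x17+7] := {0x65,0x21,0xac,0x39,0xe4,0xca,0x02}
#4 dst[0x01+4] := {0x21,0xac,0x39,0xe4}
query mem[0x0c]=0x65, mem[0x06]=0x7a, mem[0x20]=0xb0, mem[0x04]=0xe4, mem[0x1c]=0xca

MEM[0x0c,0x06,0x20,0x04,0x1c] = 65 7a b0 e4 ca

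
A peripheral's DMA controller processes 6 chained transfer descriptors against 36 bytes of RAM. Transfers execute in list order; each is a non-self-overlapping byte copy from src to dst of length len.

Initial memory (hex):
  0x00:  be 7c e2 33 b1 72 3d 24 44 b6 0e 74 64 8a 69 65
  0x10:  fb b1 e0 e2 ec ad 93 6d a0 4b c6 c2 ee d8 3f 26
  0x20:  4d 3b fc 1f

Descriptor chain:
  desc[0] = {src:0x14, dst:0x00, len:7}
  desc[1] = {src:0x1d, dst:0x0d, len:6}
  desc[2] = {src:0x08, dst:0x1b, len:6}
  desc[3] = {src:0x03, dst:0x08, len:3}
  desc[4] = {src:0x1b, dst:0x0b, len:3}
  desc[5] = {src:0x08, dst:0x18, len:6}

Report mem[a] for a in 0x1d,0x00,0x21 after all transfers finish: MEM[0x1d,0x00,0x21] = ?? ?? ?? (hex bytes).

MEM[0x1d,0x00,0x21] = 0e ec 3b

D0: mem[0x00..0x06] <- [ec ad 93 6d a0 4b c6]
D1: mem[0x0d..0x12] <- [d8 3f 26 4d 3b fc]
D2: mem[0x1b..0x20] <- [44 b6 0e 74 64 d8]
D3: mem[0x08..0x0a] <- [6d a0 4b]
D4: mem[0x0b..0x0d] <- [44 b6 0e]
D5: mem[0x18..0x1d] <- [6d a0 4b 44 b6 0e]
query mem[0x1d]=0x0e, mem[0x00]=0xec, mem[0x21]=0x3b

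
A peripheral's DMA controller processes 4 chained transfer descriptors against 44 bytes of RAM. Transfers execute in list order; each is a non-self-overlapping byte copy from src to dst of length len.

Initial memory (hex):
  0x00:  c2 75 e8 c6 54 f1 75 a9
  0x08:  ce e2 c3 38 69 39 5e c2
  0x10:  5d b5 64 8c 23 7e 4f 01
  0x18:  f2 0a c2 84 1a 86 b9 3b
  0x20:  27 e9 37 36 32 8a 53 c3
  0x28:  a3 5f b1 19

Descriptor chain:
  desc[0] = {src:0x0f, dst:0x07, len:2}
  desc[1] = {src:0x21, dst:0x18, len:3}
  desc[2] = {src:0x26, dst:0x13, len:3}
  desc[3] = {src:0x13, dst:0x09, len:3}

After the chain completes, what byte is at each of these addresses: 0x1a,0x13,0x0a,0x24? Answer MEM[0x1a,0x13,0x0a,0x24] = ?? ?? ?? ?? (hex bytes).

MEM[0x1a,0x13,0x0a,0x24] = 36 53 c3 32

  after D0: wrote 2B at 0x07 = c25d
  after D1: wrote 3B at 0x18 = e93736
  after D2: wrote 3B at 0x13 = 53c3a3
  after D3: wrote 3B at 0x09 = 53c3a3
query mem[0x1a]=0x36, mem[0x13]=0x53, mem[0x0a]=0xc3, mem[0x24]=0x32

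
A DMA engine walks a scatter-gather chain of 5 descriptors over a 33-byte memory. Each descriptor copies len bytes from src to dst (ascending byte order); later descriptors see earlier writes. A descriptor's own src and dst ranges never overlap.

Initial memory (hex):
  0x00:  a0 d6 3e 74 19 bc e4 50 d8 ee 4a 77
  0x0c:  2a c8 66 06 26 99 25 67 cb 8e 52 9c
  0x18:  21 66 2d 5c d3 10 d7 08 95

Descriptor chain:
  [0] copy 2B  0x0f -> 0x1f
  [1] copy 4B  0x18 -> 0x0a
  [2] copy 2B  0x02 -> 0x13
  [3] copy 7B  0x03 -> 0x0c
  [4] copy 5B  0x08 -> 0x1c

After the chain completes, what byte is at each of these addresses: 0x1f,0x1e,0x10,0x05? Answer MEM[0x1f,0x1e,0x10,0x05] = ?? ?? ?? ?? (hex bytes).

D0: mem[0x1f..0x20] <- [06 26]
D1: mem[0x0a..0x0d] <- [21 66 2d 5c]
D2: mem[0x13..0x14] <- [3e 74]
D3: mem[0x0c..0x12] <- [74 19 bc e4 50 d8 ee]
D4: mem[0x1c..0x20] <- [d8 ee 21 66 74]
query mem[0x1f]=0x66, mem[0x1e]=0x21, mem[0x10]=0x50, mem[0x05]=0xbc

MEM[0x1f,0x1e,0x10,0x05] = 66 21 50 bc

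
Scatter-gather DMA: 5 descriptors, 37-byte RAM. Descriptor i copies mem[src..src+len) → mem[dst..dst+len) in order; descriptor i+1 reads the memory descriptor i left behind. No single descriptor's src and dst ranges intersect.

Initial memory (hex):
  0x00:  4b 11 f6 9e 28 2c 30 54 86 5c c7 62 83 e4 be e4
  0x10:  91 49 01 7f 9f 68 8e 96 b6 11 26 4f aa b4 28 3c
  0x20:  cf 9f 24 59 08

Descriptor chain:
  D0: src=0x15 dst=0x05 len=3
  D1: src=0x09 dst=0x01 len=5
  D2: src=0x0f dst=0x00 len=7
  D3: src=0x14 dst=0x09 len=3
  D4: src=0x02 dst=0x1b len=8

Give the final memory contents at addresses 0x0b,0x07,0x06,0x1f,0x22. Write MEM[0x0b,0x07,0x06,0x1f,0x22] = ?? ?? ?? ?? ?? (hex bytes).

MEM[0x0b,0x07,0x06,0x1f,0x22] = 8e 96 68 68 9f

  after D0: wrote 3B at 0x05 = 688e96
  after D1: wrote 5B at 0x01 = 5cc76283e4
  after D2: wrote 7B at 0x00 = e49149017f9f68
  after D3: wrote 3B at 0x09 = 9f688e
  after D4: wrote 8B at 0x1b = 49017f9f6896869f
query mem[0x0b]=0x8e, mem[0x07]=0x96, mem[0x06]=0x68, mem[0x1f]=0x68, mem[0x22]=0x9f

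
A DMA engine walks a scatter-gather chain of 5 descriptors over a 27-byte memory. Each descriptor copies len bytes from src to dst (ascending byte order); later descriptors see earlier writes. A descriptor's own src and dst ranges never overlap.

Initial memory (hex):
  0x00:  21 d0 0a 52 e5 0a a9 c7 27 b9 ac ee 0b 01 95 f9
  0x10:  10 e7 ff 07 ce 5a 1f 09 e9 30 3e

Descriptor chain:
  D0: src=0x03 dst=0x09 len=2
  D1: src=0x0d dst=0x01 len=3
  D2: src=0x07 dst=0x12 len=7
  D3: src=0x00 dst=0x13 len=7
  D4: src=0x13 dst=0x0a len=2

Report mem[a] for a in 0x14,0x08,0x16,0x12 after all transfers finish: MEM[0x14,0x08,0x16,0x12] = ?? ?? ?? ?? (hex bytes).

MEM[0x14,0x08,0x16,0x12] = 01 27 f9 c7

[0] 0x03->0x09 len=2 : 52 e5
[1] 0x0d->0x01 len=3 : 01 95 f9
[2] 0x07->0x12 len=7 : c7 27 52 e5 ee 0b 01
[3] 0x00->0x13 len=7 : 21 01 95 f9 e5 0a a9
[4] 0x13->0x0a len=2 : 21 01
query mem[0x14]=0x01, mem[0x08]=0x27, mem[0x16]=0xf9, mem[0x12]=0xc7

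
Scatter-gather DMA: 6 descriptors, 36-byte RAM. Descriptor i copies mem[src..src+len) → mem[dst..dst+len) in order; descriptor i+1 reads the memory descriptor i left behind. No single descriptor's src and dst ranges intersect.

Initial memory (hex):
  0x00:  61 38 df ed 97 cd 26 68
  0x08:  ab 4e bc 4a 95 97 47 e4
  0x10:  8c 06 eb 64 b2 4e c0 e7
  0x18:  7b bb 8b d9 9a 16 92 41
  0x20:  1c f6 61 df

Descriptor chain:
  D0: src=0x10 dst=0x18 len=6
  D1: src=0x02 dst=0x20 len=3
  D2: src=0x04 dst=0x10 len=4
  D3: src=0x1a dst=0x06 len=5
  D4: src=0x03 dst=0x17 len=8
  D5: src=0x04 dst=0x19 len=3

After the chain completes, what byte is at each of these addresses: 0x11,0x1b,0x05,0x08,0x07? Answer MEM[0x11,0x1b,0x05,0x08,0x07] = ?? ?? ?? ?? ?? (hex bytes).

D0: mem[0x18..0x1d] <- [8c 06 eb 64 b2 4e]
D1: mem[0x20..0x22] <- [df ed 97]
D2: mem[0x10..0x13] <- [97 cd 26 68]
D3: mem[0x06..0x0a] <- [eb 64 b2 4e 92]
D4: mem[0x17..0x1e] <- [ed 97 cd eb 64 b2 4e 92]
D5: mem[0x19..0x1b] <- [97 cd eb]
query mem[0x11]=0xcd, mem[0x1b]=0xeb, mem[0x05]=0xcd, mem[0x08]=0xb2, mem[0x07]=0x64

MEM[0x11,0x1b,0x05,0x08,0x07] = cd eb cd b2 64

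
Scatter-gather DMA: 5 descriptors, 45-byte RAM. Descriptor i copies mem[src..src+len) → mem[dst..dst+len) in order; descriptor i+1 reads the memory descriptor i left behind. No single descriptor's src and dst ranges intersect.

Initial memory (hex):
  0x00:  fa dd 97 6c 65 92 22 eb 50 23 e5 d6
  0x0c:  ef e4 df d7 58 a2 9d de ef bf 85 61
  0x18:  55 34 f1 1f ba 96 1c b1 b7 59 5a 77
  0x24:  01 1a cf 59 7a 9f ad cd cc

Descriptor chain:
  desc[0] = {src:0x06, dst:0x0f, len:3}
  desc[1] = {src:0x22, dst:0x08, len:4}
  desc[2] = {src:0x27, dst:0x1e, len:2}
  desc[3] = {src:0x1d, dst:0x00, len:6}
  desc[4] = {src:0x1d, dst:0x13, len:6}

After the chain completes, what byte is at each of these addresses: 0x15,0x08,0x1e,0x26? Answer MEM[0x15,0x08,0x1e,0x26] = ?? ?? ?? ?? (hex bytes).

MEM[0x15,0x08,0x1e,0x26] = 7a 5a 59 cf

[0] 0x06->0x0f len=3 : 22 eb 50
[1] 0x22->0x08 len=4 : 5a 77 01 1a
[2] 0x27->0x1e len=2 : 59 7a
[3] 0x1d->0x00 len=6 : 96 59 7a b7 59 5a
[4] 0x1d->0x13 len=6 : 96 59 7a b7 59 5a
query mem[0x15]=0x7a, mem[0x08]=0x5a, mem[0x1e]=0x59, mem[0x26]=0xcf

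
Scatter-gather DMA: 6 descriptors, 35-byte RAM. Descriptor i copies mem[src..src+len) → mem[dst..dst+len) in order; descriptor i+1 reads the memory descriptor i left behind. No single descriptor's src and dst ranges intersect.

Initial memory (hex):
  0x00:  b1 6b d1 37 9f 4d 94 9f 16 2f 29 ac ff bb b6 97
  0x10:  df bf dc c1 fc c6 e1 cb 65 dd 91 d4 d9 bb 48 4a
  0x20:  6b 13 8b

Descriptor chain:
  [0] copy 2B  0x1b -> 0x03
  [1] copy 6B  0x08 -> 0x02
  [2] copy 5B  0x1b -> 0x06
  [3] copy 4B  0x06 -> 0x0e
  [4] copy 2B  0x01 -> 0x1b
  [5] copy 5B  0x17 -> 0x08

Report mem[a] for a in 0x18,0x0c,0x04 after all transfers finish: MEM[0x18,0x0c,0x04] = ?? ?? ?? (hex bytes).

MEM[0x18,0x0c,0x04] = 65 6b 29

  after D0: wrote 2B at 0x03 = d4d9
  after D1: wrote 6B at 0x02 = 162f29acffbb
  after D2: wrote 5B at 0x06 = d4d9bb484a
  after D3: wrote 4B at 0x0e = d4d9bb48
  after D4: wrote 2B at 0x1b = 6b16
  after D5: wrote 5B at 0x08 = cb65dd916b
query mem[0x18]=0x65, mem[0x0c]=0x6b, mem[0x04]=0x29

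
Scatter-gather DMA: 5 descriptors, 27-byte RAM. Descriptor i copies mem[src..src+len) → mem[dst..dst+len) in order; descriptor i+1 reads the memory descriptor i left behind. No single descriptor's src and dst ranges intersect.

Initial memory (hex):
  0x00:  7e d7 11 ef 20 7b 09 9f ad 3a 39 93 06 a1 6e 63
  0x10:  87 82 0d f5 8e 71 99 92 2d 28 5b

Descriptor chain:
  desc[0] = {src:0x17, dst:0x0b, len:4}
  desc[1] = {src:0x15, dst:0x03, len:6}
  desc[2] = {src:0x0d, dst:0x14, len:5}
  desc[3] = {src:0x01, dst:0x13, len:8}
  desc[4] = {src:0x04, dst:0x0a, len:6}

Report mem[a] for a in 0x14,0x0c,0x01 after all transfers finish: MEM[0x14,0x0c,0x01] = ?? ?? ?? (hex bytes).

MEM[0x14,0x0c,0x01] = 11 2d d7

D0: mem[0x0b..0x0e] <- [92 2d 28 5b]
D1: mem[0x03..0x08] <- [71 99 92 2d 28 5b]
D2: mem[0x14..0x18] <- [28 5b 63 87 82]
D3: mem[0x13..0x1a] <- [d7 11 71 99 92 2d 28 5b]
D4: mem[0x0a..0x0f] <- [99 92 2d 28 5b 3a]
query mem[0x14]=0x11, mem[0x0c]=0x2d, mem[0x01]=0xd7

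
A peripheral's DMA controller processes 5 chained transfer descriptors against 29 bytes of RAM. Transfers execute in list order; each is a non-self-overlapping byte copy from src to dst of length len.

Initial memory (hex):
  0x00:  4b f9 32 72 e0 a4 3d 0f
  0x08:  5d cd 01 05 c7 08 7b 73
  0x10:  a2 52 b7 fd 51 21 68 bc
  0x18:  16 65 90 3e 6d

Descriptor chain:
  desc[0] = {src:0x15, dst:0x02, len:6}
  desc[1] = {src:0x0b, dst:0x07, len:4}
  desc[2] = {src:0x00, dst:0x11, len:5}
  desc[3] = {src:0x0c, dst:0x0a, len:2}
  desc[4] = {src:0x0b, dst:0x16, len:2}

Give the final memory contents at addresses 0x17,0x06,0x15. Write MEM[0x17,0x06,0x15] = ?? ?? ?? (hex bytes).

MEM[0x17,0x06,0x15] = c7 65 bc

  after D0: wrote 6B at 0x02 = 2168bc166590
  after D1: wrote 4B at 0x07 = 05c7087b
  after D2: wrote 5B at 0x11 = 4bf92168bc
  after D3: wrote 2B at 0x0a = c708
  after D4: wrote 2B at 0x16 = 08c7
query mem[0x17]=0xc7, mem[0x06]=0x65, mem[0x15]=0xbc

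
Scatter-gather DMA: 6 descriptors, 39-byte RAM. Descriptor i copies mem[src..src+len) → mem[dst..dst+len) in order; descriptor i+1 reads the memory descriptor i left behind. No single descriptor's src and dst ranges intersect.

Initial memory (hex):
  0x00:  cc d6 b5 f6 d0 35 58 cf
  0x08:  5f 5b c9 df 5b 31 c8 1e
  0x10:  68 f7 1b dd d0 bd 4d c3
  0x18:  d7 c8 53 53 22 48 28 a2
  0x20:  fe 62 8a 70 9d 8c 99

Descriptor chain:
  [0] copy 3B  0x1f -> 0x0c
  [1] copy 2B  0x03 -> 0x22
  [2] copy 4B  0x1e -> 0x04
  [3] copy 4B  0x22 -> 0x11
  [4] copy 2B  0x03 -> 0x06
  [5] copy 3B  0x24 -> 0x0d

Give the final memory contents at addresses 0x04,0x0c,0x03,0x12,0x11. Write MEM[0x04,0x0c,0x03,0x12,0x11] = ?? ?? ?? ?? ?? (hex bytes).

  after D0: wrote 3B at 0x0c = a2fe62
  after D1: wrote 2B at 0x22 = f6d0
  after D2: wrote 4B at 0x04 = 28a2fe62
  after D3: wrote 4B at 0x11 = f6d09d8c
  after D4: wrote 2B at 0x06 = f628
  after D5: wrote 3B at 0x0d = 9d8c99
query mem[0x04]=0x28, mem[0x0c]=0xa2, mem[0x03]=0xf6, mem[0x12]=0xd0, mem[0x11]=0xf6

MEM[0x04,0x0c,0x03,0x12,0x11] = 28 a2 f6 d0 f6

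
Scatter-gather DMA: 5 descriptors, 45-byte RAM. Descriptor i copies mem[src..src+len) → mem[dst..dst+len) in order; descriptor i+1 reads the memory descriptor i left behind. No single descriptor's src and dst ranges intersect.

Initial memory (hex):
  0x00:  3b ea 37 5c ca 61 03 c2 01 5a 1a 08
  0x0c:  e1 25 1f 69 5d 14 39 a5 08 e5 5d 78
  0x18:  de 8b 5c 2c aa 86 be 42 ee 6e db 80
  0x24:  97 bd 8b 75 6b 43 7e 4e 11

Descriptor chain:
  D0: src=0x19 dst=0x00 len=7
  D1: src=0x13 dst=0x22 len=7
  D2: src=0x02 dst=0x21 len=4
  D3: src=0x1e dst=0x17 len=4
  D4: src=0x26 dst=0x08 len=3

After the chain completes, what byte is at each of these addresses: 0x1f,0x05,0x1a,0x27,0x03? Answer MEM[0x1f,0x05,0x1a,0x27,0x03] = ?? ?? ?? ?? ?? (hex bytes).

#0 dst[0x00+7] := {0x8b,0x5c,0x2c,0xaa,0x86,0xbe,0x42}
#1 dst[0x22+7] := {0xa5,0x08,0xe5,0x5d,0x78,0xde,0x8b}
#2 dst[0x21+4] := {0x2c,0xaa,0x86,0xbe}
#3 dst[0x17+4] := {0xbe,0x42,0xee,0x2c}
#4 dst[0x08+3] := {0x78,0xde,0x8b}
query mem[0x1f]=0x42, mem[0x05]=0xbe, mem[0x1a]=0x2c, mem[0x27]=0xde, mem[0x03]=0xaa

MEM[0x1f,0x05,0x1a,0x27,0x03] = 42 be 2c de aa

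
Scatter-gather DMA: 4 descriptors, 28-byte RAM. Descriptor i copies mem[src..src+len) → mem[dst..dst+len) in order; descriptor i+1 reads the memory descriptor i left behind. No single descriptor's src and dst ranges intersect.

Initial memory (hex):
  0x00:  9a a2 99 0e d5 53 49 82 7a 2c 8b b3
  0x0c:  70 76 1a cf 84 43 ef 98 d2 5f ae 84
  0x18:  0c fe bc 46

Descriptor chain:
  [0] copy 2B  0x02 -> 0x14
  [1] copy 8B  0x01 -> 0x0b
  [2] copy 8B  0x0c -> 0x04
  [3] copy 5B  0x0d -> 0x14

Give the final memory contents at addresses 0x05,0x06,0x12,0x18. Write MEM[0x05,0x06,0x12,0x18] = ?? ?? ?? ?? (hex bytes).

MEM[0x05,0x06,0x12,0x18] = 0e d5 7a 82

[0] 0x02->0x14 len=2 : 99 0e
[1] 0x01->0x0b len=8 : a2 99 0e d5 53 49 82 7a
[2] 0x0c->0x04 len=8 : 99 0e d5 53 49 82 7a 98
[3] 0x0d->0x14 len=5 : 0e d5 53 49 82
query mem[0x05]=0x0e, mem[0x06]=0xd5, mem[0x12]=0x7a, mem[0x18]=0x82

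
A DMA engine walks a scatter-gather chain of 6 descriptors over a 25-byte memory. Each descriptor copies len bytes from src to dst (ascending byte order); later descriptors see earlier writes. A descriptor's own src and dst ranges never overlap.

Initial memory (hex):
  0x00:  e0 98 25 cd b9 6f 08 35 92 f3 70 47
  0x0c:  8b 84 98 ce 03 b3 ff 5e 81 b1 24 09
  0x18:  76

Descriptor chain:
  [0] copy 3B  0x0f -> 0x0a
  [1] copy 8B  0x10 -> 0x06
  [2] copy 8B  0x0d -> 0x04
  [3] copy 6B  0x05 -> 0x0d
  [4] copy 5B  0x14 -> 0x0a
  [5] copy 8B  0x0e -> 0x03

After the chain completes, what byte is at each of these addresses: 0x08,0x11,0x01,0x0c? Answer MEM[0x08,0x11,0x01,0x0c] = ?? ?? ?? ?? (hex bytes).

D0: mem[0x0a..0x0c] <- [ce 03 b3]
D1: mem[0x06..0x0d] <- [03 b3 ff 5e 81 b1 24 09]
D2: mem[0x04..0x0b] <- [09 98 ce 03 b3 ff 5e 81]
D3: mem[0x0d..0x12] <- [98 ce 03 b3 ff 5e]
D4: mem[0x0a..0x0e] <- [81 b1 24 09 76]
D5: mem[0x03..0x0a] <- [76 03 b3 ff 5e 5e 81 b1]
query mem[0x08]=0x5e, mem[0x11]=0xff, mem[0x01]=0x98, mem[0x0c]=0x24

MEM[0x08,0x11,0x01,0x0c] = 5e ff 98 24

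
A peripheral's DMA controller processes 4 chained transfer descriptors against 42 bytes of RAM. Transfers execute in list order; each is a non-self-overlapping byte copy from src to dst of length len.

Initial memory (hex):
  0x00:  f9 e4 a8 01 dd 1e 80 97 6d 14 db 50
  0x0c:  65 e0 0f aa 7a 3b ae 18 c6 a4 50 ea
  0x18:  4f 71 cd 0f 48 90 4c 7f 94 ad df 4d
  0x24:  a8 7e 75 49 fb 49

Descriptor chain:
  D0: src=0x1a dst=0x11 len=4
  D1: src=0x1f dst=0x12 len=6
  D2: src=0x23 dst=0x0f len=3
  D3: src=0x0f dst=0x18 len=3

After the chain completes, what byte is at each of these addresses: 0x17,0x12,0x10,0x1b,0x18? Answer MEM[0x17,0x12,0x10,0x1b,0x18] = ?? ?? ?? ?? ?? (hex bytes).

MEM[0x17,0x12,0x10,0x1b,0x18] = a8 7f a8 0f 4d

  after D0: wrote 4B at 0x11 = cd0f4890
  after D1: wrote 6B at 0x12 = 7f94addf4da8
  after D2: wrote 3B at 0x0f = 4da87e
  after D3: wrote 3B at 0x18 = 4da87e
query mem[0x17]=0xa8, mem[0x12]=0x7f, mem[0x10]=0xa8, mem[0x1b]=0x0f, mem[0x18]=0x4d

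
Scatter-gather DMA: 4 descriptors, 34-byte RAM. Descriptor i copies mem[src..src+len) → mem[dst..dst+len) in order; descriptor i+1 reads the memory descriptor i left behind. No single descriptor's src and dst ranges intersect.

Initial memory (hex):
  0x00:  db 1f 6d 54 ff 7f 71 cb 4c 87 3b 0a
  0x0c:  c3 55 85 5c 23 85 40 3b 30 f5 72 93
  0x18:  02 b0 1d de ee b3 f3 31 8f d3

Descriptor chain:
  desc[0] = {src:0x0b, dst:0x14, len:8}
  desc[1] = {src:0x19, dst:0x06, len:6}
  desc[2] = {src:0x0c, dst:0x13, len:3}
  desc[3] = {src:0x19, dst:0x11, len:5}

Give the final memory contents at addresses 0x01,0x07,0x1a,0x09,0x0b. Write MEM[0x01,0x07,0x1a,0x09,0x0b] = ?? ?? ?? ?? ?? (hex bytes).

MEM[0x01,0x07,0x1a,0x09,0x0b] = 1f 85 85 ee f3

#0 dst[0x14+8] := {0x0a,0xc3,0x55,0x85,0x5c,0x23,0x85,0x40}
#1 dst[0x06+6] := {0x23,0x85,0x40,0xee,0xb3,0xf3}
#2 dst[0x13+3] := {0xc3,0x55,0x85}
#3 dst[0x11+5] := {0x23,0x85,0x40,0xee,0xb3}
query mem[0x01]=0x1f, mem[0x07]=0x85, mem[0x1a]=0x85, mem[0x09]=0xee, mem[0x0b]=0xf3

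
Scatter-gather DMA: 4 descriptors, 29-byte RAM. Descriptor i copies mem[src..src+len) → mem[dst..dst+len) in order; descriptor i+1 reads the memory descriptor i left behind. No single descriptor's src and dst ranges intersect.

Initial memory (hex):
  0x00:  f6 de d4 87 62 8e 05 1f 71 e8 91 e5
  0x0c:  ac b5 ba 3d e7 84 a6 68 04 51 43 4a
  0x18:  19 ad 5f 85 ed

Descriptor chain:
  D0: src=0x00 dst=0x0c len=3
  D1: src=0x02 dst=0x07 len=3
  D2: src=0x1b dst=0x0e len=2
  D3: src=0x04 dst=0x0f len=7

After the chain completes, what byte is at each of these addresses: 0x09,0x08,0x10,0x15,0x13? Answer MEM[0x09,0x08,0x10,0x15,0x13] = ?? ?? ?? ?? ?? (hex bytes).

MEM[0x09,0x08,0x10,0x15,0x13] = 62 87 8e 91 87

[0] 0x00->0x0c len=3 : f6 de d4
[1] 0x02->0x07 len=3 : d4 87 62
[2] 0x1b->0x0e len=2 : 85 ed
[3] 0x04->0x0f len=7 : 62 8e 05 d4 87 62 91
query mem[0x09]=0x62, mem[0x08]=0x87, mem[0x10]=0x8e, mem[0x15]=0x91, mem[0x13]=0x87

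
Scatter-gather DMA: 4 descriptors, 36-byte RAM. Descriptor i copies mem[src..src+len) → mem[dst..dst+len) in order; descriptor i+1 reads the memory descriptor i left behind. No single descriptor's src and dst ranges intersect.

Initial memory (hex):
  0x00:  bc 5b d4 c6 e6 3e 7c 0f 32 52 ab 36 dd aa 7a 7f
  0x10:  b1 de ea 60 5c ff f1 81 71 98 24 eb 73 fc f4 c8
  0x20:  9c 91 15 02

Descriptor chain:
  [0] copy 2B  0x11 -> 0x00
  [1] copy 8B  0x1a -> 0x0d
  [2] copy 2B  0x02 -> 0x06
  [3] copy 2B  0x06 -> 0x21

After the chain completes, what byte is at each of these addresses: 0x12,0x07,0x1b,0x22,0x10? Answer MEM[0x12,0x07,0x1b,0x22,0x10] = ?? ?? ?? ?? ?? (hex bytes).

MEM[0x12,0x07,0x1b,0x22,0x10] = c8 c6 eb c6 fc

D0: mem[0x00..0x01] <- [de ea]
D1: mem[0x0d..0x14] <- [24 eb 73 fc f4 c8 9c 91]
D2: mem[0x06..0x07] <- [d4 c6]
D3: mem[0x21..0x22] <- [d4 c6]
query mem[0x12]=0xc8, mem[0x07]=0xc6, mem[0x1b]=0xeb, mem[0x22]=0xc6, mem[0x10]=0xfc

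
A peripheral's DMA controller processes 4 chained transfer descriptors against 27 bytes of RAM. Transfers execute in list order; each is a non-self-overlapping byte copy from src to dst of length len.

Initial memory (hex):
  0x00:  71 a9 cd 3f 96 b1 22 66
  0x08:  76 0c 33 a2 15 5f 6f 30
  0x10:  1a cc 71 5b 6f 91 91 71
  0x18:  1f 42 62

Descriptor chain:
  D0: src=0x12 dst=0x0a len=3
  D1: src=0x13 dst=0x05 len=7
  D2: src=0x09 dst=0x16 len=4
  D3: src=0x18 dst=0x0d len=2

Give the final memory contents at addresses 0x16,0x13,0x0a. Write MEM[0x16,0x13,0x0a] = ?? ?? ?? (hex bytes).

MEM[0x16,0x13,0x0a] = 71 5b 1f

  after D0: wrote 3B at 0x0a = 715b6f
  after D1: wrote 7B at 0x05 = 5b6f9191711f42
  after D2: wrote 4B at 0x16 = 711f426f
  after D3: wrote 2B at 0x0d = 426f
query mem[0x16]=0x71, mem[0x13]=0x5b, mem[0x0a]=0x1f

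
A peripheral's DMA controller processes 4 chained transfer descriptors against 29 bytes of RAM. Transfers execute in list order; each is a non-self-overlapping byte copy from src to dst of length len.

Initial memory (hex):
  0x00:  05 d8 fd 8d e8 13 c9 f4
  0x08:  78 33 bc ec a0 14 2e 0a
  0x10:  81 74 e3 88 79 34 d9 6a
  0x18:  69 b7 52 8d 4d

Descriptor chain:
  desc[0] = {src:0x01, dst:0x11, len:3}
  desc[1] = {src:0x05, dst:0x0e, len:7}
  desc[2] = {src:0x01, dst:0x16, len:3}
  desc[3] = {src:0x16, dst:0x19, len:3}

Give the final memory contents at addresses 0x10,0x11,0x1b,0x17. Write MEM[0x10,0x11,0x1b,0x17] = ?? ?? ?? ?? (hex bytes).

MEM[0x10,0x11,0x1b,0x17] = f4 78 8d fd

[0] 0x01->0x11 len=3 : d8 fd 8d
[1] 0x05->0x0e len=7 : 13 c9 f4 78 33 bc ec
[2] 0x01->0x16 len=3 : d8 fd 8d
[3] 0x16->0x19 len=3 : d8 fd 8d
query mem[0x10]=0xf4, mem[0x11]=0x78, mem[0x1b]=0x8d, mem[0x17]=0xfd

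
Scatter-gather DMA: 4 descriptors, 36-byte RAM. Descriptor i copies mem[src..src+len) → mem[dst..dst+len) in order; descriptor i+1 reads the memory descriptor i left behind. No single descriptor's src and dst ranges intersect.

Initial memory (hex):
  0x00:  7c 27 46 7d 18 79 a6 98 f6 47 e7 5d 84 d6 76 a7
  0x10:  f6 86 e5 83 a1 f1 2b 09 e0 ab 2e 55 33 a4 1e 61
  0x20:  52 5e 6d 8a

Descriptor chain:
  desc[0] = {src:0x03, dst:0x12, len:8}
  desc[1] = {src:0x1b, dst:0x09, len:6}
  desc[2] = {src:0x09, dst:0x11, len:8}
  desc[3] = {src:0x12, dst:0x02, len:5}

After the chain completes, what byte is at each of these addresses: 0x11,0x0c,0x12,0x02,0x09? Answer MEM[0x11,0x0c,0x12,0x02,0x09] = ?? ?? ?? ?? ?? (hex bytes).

#0 dst[0x12+8] := {0x7d,0x18,0x79,0xa6,0x98,0xf6,0x47,0xe7}
#1 dst[0x09+6] := {0x55,0x33,0xa4,0x1e,0x61,0x52}
#2 dst[0x11+8] := {0x55,0x33,0xa4,0x1e,0x61,0x52,0xa7,0xf6}
#3 dst[0x02+5] := {0x33,0xa4,0x1e,0x61,0x52}
query mem[0x11]=0x55, mem[0x0c]=0x1e, mem[0x12]=0x33, mem[0x02]=0x33, mem[0x09]=0x55

MEM[0x11,0x0c,0x12,0x02,0x09] = 55 1e 33 33 55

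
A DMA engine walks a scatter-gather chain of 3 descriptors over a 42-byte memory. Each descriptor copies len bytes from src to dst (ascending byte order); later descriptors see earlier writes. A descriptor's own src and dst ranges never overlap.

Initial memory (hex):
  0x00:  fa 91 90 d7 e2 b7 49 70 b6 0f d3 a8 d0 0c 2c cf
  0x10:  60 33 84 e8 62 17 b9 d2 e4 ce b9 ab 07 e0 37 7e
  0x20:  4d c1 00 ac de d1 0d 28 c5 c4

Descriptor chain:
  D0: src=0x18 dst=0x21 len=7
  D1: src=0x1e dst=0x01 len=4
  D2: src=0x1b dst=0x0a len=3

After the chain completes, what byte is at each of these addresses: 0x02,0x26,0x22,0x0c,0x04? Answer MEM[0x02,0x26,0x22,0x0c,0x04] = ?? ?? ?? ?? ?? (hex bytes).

[0] 0x18->0x21 len=7 : e4 ce b9 ab 07 e0 37
[1] 0x1e->0x01 len=4 : 37 7e 4d e4
[2] 0x1b->0x0a len=3 : ab 07 e0
query mem[0x02]=0x7e, mem[0x26]=0xe0, mem[0x22]=0xce, mem[0x0c]=0xe0, mem[0x04]=0xe4

MEM[0x02,0x26,0x22,0x0c,0x04] = 7e e0 ce e0 e4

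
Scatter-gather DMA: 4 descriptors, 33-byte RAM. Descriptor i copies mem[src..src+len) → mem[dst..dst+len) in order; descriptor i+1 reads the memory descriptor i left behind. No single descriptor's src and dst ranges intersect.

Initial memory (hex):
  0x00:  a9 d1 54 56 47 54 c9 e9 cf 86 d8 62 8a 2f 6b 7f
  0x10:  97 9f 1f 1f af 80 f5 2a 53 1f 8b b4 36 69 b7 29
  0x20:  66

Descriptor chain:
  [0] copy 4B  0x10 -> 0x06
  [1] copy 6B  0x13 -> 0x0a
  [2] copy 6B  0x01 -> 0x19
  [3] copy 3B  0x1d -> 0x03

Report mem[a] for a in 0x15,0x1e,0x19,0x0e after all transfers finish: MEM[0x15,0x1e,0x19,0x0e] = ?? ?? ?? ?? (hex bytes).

  after D0: wrote 4B at 0x06 = 979f1f1f
  after D1: wrote 6B at 0x0a = 1faf80f52a53
  after D2: wrote 6B at 0x19 = d15456475497
  after D3: wrote 3B at 0x03 = 549729
query mem[0x15]=0x80, mem[0x1e]=0x97, mem[0x19]=0xd1, mem[0x0e]=0x2a

MEM[0x15,0x1e,0x19,0x0e] = 80 97 d1 2a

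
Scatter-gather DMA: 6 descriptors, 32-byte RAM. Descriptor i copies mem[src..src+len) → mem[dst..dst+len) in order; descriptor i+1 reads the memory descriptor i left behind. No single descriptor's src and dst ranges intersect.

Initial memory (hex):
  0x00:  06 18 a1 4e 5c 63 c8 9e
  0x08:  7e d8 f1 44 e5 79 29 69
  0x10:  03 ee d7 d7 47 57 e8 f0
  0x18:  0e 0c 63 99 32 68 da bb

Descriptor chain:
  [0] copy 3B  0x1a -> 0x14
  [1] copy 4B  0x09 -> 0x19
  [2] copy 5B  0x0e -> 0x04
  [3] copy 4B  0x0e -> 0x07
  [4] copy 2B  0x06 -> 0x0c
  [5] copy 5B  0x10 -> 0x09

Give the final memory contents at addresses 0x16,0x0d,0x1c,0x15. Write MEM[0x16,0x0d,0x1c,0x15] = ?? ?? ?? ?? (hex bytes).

MEM[0x16,0x0d,0x1c,0x15] = 32 63 e5 99

[0] 0x1a->0x14 len=3 : 63 99 32
[1] 0x09->0x19 len=4 : d8 f1 44 e5
[2] 0x0e->0x04 len=5 : 29 69 03 ee d7
[3] 0x0e->0x07 len=4 : 29 69 03 ee
[4] 0x06->0x0c len=2 : 03 29
[5] 0x10->0x09 len=5 : 03 ee d7 d7 63
query mem[0x16]=0x32, mem[0x0d]=0x63, mem[0x1c]=0xe5, mem[0x15]=0x99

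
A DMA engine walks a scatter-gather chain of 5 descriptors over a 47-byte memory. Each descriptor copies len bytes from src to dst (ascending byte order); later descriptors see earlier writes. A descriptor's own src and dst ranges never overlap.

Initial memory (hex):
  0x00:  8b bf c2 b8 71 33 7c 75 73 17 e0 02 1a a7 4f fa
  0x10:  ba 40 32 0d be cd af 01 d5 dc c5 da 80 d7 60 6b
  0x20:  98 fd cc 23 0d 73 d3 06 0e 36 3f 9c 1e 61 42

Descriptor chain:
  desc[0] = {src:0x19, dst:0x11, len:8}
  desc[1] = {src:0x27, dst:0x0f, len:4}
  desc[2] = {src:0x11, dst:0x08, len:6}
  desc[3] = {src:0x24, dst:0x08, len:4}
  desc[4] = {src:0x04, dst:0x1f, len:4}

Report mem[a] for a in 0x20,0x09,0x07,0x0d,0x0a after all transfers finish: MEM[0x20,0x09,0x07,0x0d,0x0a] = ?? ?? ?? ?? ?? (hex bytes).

MEM[0x20,0x09,0x07,0x0d,0x0a] = 33 73 75 60 d3

  after D0: wrote 8B at 0x11 = dcc5da80d7606b98
  after D1: wrote 4B at 0x0f = 060e363f
  after D2: wrote 6B at 0x08 = 363fda80d760
  after D3: wrote 4B at 0x08 = 0d73d306
  after D4: wrote 4B at 0x1f = 71337c75
query mem[0x20]=0x33, mem[0x09]=0x73, mem[0x07]=0x75, mem[0x0d]=0x60, mem[0x0a]=0xd3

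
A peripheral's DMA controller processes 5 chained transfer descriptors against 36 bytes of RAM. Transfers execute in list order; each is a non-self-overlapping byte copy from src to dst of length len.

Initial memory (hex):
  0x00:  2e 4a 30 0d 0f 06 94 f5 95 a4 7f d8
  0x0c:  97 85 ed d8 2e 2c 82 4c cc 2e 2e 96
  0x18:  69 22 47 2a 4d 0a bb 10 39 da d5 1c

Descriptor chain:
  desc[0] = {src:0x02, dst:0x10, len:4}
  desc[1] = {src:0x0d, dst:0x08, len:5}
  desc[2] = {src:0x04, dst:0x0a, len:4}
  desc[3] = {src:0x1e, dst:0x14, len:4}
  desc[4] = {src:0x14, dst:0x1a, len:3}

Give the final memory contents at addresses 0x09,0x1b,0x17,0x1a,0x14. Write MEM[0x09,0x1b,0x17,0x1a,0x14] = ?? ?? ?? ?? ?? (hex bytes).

MEM[0x09,0x1b,0x17,0x1a,0x14] = ed 10 da bb bb

#0 dst[0x10+4] := {0x30,0x0d,0x0f,0x06}
#1 dst[0x08+5] := {0x85,0xed,0xd8,0x30,0x0d}
#2 dst[0x0a+4] := {0x0f,0x06,0x94,0xf5}
#3 dst[0x14+4] := {0xbb,0x10,0x39,0xda}
#4 dst[0x1a+3] := {0xbb,0x10,0x39}
query mem[0x09]=0xed, mem[0x1b]=0x10, mem[0x17]=0xda, mem[0x1a]=0xbb, mem[0x14]=0xbb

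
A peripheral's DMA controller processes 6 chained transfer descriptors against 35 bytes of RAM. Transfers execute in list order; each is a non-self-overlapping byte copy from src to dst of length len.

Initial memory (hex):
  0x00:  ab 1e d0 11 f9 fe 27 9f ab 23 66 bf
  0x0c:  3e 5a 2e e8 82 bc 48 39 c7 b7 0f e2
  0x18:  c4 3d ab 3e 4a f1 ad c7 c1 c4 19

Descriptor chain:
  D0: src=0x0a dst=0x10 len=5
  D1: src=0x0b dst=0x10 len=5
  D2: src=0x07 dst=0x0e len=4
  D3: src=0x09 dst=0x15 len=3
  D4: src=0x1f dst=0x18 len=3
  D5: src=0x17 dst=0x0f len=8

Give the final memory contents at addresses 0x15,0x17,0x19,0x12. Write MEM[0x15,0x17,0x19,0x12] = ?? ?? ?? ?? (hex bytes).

MEM[0x15,0x17,0x19,0x12] = f1 bf c1 c4

  after D0: wrote 5B at 0x10 = 66bf3e5a2e
  after D1: wrote 5B at 0x10 = bf3e5a2ee8
  after D2: wrote 4B at 0x0e = 9fab2366
  after D3: wrote 3B at 0x15 = 2366bf
  after D4: wrote 3B at 0x18 = c7c1c4
  after D5: wrote 8B at 0x0f = bfc7c1c43e4af1ad
query mem[0x15]=0xf1, mem[0x17]=0xbf, mem[0x19]=0xc1, mem[0x12]=0xc4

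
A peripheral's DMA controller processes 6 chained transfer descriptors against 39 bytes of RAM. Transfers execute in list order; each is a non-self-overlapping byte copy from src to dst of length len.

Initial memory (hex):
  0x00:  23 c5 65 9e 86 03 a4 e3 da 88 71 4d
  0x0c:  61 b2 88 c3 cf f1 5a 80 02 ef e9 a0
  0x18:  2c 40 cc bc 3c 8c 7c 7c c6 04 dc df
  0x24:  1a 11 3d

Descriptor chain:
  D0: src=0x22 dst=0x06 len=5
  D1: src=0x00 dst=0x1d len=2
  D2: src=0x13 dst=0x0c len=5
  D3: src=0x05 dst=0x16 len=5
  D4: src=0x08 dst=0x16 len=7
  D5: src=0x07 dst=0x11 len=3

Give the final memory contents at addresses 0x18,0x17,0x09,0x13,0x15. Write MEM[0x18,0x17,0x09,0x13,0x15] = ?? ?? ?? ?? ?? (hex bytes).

#0 dst[0x06+5] := {0xdc,0xdf,0x1a,0x11,0x3d}
#1 dst[0x1d+2] := {0x23,0xc5}
#2 dst[0x0c+5] := {0x80,0x02,0xef,0xe9,0xa0}
#3 dst[0x16+5] := {0x03,0xdc,0xdf,0x1a,0x11}
#4 dst[0x16+7] := {0x1a,0x11,0x3d,0x4d,0x80,0x02,0xef}
#5 dst[0x11+3] := {0xdf,0x1a,0x11}
query mem[0x18]=0x3d, mem[0x17]=0x11, mem[0x09]=0x11, mem[0x13]=0x11, mem[0x15]=0xef

MEM[0x18,0x17,0x09,0x13,0x15] = 3d 11 11 11 ef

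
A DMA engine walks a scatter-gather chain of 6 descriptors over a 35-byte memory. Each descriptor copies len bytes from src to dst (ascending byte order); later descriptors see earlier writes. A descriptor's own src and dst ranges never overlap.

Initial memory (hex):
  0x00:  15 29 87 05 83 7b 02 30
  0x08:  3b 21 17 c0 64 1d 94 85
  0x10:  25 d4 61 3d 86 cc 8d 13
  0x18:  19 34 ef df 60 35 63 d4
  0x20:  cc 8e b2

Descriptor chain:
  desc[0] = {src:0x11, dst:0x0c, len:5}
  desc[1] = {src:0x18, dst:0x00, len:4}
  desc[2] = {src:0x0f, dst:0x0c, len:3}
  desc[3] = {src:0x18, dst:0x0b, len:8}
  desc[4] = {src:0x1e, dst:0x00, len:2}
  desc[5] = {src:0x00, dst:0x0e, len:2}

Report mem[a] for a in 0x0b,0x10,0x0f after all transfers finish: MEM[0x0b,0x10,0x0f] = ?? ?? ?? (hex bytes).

MEM[0x0b,0x10,0x0f] = 19 35 d4

D0: mem[0x0c..0x10] <- [d4 61 3d 86 cc]
D1: mem[0x00..0x03] <- [19 34 ef df]
D2: mem[0x0c..0x0e] <- [86 cc d4]
D3: mem[0x0b..0x12] <- [19 34 ef df 60 35 63 d4]
D4: mem[0x00..0x01] <- [63 d4]
D5: mem[0x0e..0x0f] <- [63 d4]
query mem[0x0b]=0x19, mem[0x10]=0x35, mem[0x0f]=0xd4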